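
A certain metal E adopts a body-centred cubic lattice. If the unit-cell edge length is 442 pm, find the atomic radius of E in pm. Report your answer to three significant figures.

In a BCC lattice, atoms touch along the body diagonal, so √3·a = 4r.
r = √3·a/4 = 1.7321 × 442 / 4 = 191 pm.

191 pm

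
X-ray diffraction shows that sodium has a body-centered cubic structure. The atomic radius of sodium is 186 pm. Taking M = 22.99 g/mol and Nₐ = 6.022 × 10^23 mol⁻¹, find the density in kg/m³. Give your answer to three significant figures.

In a BCC lattice, atoms touch along the body diagonal, so √3·a = 4r, giving a = 429.5 pm = 4.295 × 10^-8 cm.
With Z = 2, ρ = Z·M/(N_A·a³) = 2 × 22.99 / (6.022 × 10²³ × 7.926 × 10^-23) = 0.9634 g/cm³ = 963 kg/m³.

963 kg/m³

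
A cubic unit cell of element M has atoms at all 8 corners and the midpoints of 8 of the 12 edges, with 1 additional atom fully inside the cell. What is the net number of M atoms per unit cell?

4

Corner atoms are shared by 8 cells (1/8 each), edge atoms by 4 (1/4 each), interior atoms are unshared.
Net atoms = 8 × 1/8 + 8 × 1/4 + 1 = 1 + 2 + 1 = 4.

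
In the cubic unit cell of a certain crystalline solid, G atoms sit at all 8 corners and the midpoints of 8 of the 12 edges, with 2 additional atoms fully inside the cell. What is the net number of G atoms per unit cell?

5

Corner atoms are shared by 8 cells (1/8 each), edge atoms by 4 (1/4 each), interior atoms are unshared.
Net atoms = 8 × 1/8 + 8 × 1/4 + 2 = 1 + 2 + 2 = 5.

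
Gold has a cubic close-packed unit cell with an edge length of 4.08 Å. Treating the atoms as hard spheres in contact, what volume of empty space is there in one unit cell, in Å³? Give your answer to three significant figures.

In an FCC lattice atoms touch along the face diagonal, so √2·a = 4r, so r = 0.3536a = 1.442 Å.
V_cell = a³ = 67.92 Å³; V_atoms = 4 × (4/3)πr³ = 50.29 Å³.
Empty space = 67.92 − 50.29 = 17.6 Å³.

17.6 Å³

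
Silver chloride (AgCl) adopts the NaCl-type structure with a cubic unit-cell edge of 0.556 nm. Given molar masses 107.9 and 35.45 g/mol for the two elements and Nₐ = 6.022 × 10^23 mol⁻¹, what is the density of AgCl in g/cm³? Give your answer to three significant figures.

5.54 g/cm³

The NaCl-type structure contains Z = 4 formula units per cell; M(AgCl) = 107.9 + 35.45 = 143.35 g/mol.
a³ = (5.560 × 10^-8 cm)³ = 1.719 × 10^-22 cm³.
ρ = 4 × 143.35 / (6.022 × 10²³ × 1.719 × 10^-22) = 5.540 g/cm³.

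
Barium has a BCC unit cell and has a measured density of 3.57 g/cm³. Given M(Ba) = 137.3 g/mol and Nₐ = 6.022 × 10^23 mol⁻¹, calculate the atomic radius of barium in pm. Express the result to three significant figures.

218 pm

For a BCC cell (Z = 2), a³ = Z·M/(N_A·ρ) = 2 × 137.3 / (6.022 × 10²³ × 3.570) = 1.277 × 10^-22 cm³, so a = 5.036 × 10^-8 cm = 503.6 pm.
Atoms touch along the body diagonal, so √3·a = 4r, so r = 0.4330 × a = 218 pm.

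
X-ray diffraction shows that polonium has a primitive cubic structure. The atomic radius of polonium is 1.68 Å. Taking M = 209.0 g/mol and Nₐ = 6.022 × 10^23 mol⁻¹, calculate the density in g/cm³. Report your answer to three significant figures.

9.15 g/cm³

In a simple cubic lattice, atoms touch along the cell edge, so a = 2r, giving a = 3.360 Å = 3.360 × 10^-8 cm.
With Z = 1, ρ = Z·M/(N_A·a³) = 1 × 209.0 / (6.022 × 10²³ × 3.793 × 10^-23) = 9.149 g/cm³.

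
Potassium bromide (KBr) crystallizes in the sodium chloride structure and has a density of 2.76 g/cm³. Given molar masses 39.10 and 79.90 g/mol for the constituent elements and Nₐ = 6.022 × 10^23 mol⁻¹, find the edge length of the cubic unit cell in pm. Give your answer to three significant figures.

659 pm

M(KBr) = 119.0 g/mol; Z = 4 formula units per cell.
a³ = Z·M/(N_A·ρ) = 4 × 119.0 / (6.022 × 10²³ × 2.76) = 2.864 × 10^-22 cm³, so a = 6.592 × 10^-8 cm = 659 pm.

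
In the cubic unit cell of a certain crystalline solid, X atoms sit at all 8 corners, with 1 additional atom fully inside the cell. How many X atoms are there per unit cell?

Corner atoms are shared by 8 cells (1/8 each), interior atoms are unshared.
Net atoms = 8 × 1/8 + 1 = 1 + 1 = 2.

2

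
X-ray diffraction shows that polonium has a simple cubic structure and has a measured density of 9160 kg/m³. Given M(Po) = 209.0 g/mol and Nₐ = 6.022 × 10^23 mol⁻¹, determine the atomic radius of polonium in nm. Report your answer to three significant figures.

For a simple cubic cell (Z = 1), a³ = Z·M/(N_A·ρ) = 1 × 209.0 / (6.022 × 10²³ × 9.160) = 3.789 × 10^-23 cm³, so a = 3.359 × 10^-8 cm = 0.3359 nm.
Atoms touch along the cell edge, so a = 2r, so r = 0.5000 × a = 0.168 nm.

0.168 nm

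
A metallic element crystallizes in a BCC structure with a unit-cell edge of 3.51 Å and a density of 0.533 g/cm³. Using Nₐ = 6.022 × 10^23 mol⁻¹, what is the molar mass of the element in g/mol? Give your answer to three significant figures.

A BCC cell has Z = 2 atoms; a = 3.510 × 10^-8 cm.
M = ρ·N_A·a³/Z = 0.533 × 6.022 × 10²³ × 4.324 × 10^-23 / 2 = 6.94 g/mol.

6.94 g/mol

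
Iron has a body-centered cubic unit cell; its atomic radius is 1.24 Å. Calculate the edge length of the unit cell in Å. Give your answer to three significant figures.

In a BCC lattice, atoms touch along the body diagonal, so √3·a = 4r.
a = 4r/√3 = 4 × 1.24 / 1.7321 = 2.86 Å.

2.86 Å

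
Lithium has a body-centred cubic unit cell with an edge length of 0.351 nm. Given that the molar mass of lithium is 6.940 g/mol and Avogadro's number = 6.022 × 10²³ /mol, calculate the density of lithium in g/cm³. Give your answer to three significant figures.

0.533 g/cm³

A BCC unit cell contains Z = 2 atoms.
Cell volume: a³ = (0.351 nm)³ = (3.510 × 10^-8 cm)³ = 4.324 × 10^-23 cm³.
ρ = Z·M/(N_A·a³) = 2 × 6.940 / (6.022 × 10²³ × 4.324 × 10^-23) = 0.5330 g/cm³.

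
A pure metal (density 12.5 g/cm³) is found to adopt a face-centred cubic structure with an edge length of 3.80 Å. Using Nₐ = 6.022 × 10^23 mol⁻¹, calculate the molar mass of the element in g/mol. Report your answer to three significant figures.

An FCC cell has Z = 4 atoms; a = 3.800 × 10^-8 cm.
M = ρ·N_A·a³/Z = 12.5 × 6.022 × 10²³ × 5.487 × 10^-23 / 4 = 103 g/mol.

103 g/mol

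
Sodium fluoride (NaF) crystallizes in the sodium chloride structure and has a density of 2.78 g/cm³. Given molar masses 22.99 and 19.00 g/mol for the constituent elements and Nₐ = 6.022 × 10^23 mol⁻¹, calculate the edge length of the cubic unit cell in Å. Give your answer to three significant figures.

M(NaF) = 41.99 g/mol; Z = 4 formula units per cell.
a³ = Z·M/(N_A·ρ) = 4 × 41.99 / (6.022 × 10²³ × 2.78) = 1.003 × 10^-22 cm³, so a = 4.647 × 10^-8 cm = 4.65 Å.

4.65 Å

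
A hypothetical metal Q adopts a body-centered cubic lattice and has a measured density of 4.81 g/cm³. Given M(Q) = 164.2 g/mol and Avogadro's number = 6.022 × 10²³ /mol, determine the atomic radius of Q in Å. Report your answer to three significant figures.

For a BCC cell (Z = 2), a³ = Z·M/(N_A·ρ) = 2 × 164.2 / (6.022 × 10²³ × 4.810) = 1.134 × 10^-22 cm³, so a = 4.840 × 10^-8 cm = 4.840 Å.
Atoms touch along the body diagonal, so √3·a = 4r, so r = 0.4330 × a = 2.10 Å.

2.10 Å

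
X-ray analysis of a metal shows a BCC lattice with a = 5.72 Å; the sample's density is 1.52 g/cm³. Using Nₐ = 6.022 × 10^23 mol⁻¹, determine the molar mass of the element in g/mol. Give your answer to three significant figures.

A BCC cell has Z = 2 atoms; a = 5.720 × 10^-8 cm.
M = ρ·N_A·a³/Z = 1.52 × 6.022 × 10²³ × 1.871 × 10^-22 / 2 = 85.7 g/mol.

85.7 g/mol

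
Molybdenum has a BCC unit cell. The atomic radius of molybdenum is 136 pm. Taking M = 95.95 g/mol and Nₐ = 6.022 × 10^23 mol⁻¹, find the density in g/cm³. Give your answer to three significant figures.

10.3 g/cm³

In a BCC lattice, atoms touch along the body diagonal, so √3·a = 4r, giving a = 314.1 pm = 3.141 × 10^-8 cm.
With Z = 2, ρ = Z·M/(N_A·a³) = 2 × 95.95 / (6.022 × 10²³ × 3.098 × 10^-23) = 10.29 g/cm³.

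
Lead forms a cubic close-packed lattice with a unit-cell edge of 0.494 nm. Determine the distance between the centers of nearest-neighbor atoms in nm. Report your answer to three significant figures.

0.349 nm

In an FCC structure, atoms touch along the face diagonal, so √2·a = 4r; the nearest-neighbor distance equals 2r = 0.7071·a.
d = 0.7071 × 0.494 = 0.349 nm.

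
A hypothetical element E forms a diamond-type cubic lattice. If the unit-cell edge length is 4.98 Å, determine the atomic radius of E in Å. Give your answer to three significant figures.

In a diamond cubic lattice, nearest neighbors lie along the body diagonal with √3·a = 8r.
r = √3·a/8 = 1.7321 × 4.98 / 8 = 1.08 Å.

1.08 Å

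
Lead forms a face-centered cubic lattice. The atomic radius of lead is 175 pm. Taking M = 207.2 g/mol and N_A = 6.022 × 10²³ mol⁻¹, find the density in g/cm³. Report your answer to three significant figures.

In an FCC lattice, atoms touch along the face diagonal, so √2·a = 4r, giving a = 495.0 pm = 4.950 × 10^-8 cm.
With Z = 4, ρ = Z·M/(N_A·a³) = 4 × 207.2 / (6.022 × 10²³ × 1.213 × 10^-22) = 11.35 g/cm³.

11.3 g/cm³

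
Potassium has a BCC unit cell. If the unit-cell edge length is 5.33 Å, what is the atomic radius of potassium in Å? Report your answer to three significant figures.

2.31 Å

In a BCC lattice, atoms touch along the body diagonal, so √3·a = 4r.
r = √3·a/4 = 1.7321 × 5.33 / 4 = 2.31 Å.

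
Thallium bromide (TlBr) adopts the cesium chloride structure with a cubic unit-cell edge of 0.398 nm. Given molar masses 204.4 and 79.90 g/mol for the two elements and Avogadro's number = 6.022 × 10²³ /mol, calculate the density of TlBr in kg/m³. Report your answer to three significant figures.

The cesium chloride structure contains Z = 1 formula unit per cell; M(TlBr) = 204.4 + 79.90 = 284.3 g/mol.
a³ = (3.980 × 10^-8 cm)³ = 6.304 × 10^-23 cm³.
ρ = 1 × 284.3 / (6.022 × 10²³ × 6.304 × 10^-23) = 7.488 g/cm³ = 7490 kg/m³.

7490 kg/m³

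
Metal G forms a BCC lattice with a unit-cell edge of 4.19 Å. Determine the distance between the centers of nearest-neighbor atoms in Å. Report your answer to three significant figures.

In a BCC structure, atoms touch along the body diagonal, so √3·a = 4r; the nearest-neighbor distance equals 2r = 0.8660·a.
d = 0.8660 × 4.19 = 3.63 Å.

3.63 Å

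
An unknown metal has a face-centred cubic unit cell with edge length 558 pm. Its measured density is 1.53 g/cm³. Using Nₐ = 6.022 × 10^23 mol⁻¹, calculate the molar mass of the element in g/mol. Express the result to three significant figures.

An FCC cell has Z = 4 atoms; a = 5.580 × 10^-8 cm.
M = ρ·N_A·a³/Z = 1.53 × 6.022 × 10²³ × 1.737 × 10^-22 / 4 = 40.0 g/mol.

40.0 g/mol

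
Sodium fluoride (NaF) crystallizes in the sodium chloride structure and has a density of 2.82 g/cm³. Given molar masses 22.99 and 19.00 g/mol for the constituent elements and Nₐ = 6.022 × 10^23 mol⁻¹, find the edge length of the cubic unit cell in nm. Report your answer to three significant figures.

0.462 nm

M(NaF) = 41.99 g/mol; Z = 4 formula units per cell.
a³ = Z·M/(N_A·ρ) = 4 × 41.99 / (6.022 × 10²³ × 2.82) = 9.890 × 10^-23 cm³, so a = 4.625 × 10^-8 cm = 0.462 nm.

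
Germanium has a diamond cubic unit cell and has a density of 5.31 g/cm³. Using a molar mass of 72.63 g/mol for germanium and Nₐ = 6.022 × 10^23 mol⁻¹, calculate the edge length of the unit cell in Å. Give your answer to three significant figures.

5.66 Å

With Z = 8 atoms per diamond cubic cell, a³ = Z·M/(N_A·ρ) = 8 × 72.63 / (6.022 × 10²³ × 5.310 g/cm³) = 1.817 × 10^-22 cm³.
a = (1.817 × 10^-22)^(1/3) = 5.664 × 10^-8 cm = 5.66 Å.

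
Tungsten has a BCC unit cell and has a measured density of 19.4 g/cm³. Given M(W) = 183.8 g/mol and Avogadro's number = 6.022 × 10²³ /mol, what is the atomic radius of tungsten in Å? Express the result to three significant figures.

1.37 Å

For a BCC cell (Z = 2), a³ = Z·M/(N_A·ρ) = 2 × 183.8 / (6.022 × 10²³ × 19.40) = 3.147 × 10^-23 cm³, so a = 3.157 × 10^-8 cm = 3.157 Å.
Atoms touch along the body diagonal, so √3·a = 4r, so r = 0.4330 × a = 1.37 Å.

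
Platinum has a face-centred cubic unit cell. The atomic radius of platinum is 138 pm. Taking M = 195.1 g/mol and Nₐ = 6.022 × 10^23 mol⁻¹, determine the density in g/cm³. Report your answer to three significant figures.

21.8 g/cm³

In an FCC lattice, atoms touch along the face diagonal, so √2·a = 4r, giving a = 390.3 pm = 3.903 × 10^-8 cm.
With Z = 4, ρ = Z·M/(N_A·a³) = 4 × 195.1 / (6.022 × 10²³ × 5.947 × 10^-23) = 21.79 g/cm³.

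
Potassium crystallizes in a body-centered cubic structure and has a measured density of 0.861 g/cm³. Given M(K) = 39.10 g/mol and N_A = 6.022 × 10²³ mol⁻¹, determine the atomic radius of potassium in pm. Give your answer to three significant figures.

230 pm

For a BCC cell (Z = 2), a³ = Z·M/(N_A·ρ) = 2 × 39.10 / (6.022 × 10²³ × 0.8610) = 1.508 × 10^-22 cm³, so a = 5.323 × 10^-8 cm = 532.3 pm.
Atoms touch along the body diagonal, so √3·a = 4r, so r = 0.4330 × a = 230 pm.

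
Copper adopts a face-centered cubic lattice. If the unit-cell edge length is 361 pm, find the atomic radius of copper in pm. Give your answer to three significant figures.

In an FCC lattice, atoms touch along the face diagonal, so √2·a = 4r.
r = √2·a/4 = 1.4142 × 361 / 4 = 128 pm.

128 pm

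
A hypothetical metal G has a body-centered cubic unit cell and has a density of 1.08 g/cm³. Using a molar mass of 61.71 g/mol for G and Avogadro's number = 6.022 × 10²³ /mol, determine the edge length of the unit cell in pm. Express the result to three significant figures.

575 pm

With Z = 2 atoms per BCC cell, a³ = Z·M/(N_A·ρ) = 2 × 61.71 / (6.022 × 10²³ × 1.080 g/cm³) = 1.898 × 10^-22 cm³.
a = (1.898 × 10^-22)^(1/3) = 5.747 × 10^-8 cm = 575 pm.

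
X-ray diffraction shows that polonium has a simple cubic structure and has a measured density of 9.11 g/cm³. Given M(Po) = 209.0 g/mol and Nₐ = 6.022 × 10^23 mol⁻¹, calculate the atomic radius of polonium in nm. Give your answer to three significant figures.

For a simple cubic cell (Z = 1), a³ = Z·M/(N_A·ρ) = 1 × 209.0 / (6.022 × 10²³ × 9.110) = 3.810 × 10^-23 cm³, so a = 3.365 × 10^-8 cm = 0.3365 nm.
Atoms touch along the cell edge, so a = 2r, so r = 0.5000 × a = 0.168 nm.

0.168 nm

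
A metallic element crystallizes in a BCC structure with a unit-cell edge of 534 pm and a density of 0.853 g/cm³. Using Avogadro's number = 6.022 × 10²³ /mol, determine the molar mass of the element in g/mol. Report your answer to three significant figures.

A BCC cell has Z = 2 atoms; a = 5.340 × 10^-8 cm.
M = ρ·N_A·a³/Z = 0.853 × 6.022 × 10²³ × 1.523 × 10^-22 / 2 = 39.1 g/mol.

39.1 g/mol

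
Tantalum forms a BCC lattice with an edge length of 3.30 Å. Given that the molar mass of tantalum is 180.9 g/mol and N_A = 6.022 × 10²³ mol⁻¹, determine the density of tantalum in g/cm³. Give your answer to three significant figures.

16.7 g/cm³

A BCC unit cell contains Z = 2 atoms.
Cell volume: a³ = (3.30 Å)³ = (3.300 × 10^-8 cm)³ = 3.594 × 10^-23 cm³.
ρ = Z·M/(N_A·a³) = 2 × 180.9 / (6.022 × 10²³ × 3.594 × 10^-23) = 16.72 g/cm³.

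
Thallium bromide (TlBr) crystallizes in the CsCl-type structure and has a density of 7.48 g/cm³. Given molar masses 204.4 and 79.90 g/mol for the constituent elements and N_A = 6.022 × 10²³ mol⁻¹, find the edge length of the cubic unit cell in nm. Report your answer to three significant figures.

M(TlBr) = 284.3 g/mol; Z = 1 formula unit per cell.
a³ = Z·M/(N_A·ρ) = 1 × 284.3 / (6.022 × 10²³ × 7.48) = 6.312 × 10^-23 cm³, so a = 3.981 × 10^-8 cm = 0.398 nm.

0.398 nm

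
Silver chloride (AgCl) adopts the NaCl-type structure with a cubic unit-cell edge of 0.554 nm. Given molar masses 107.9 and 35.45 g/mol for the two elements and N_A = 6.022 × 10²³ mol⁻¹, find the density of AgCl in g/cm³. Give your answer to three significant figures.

5.60 g/cm³

The NaCl-type structure contains Z = 4 formula units per cell; M(AgCl) = 107.9 + 35.45 = 143.35 g/mol.
a³ = (5.540 × 10^-8 cm)³ = 1.700 × 10^-22 cm³.
ρ = 4 × 143.35 / (6.022 × 10²³ × 1.700 × 10^-22) = 5.600 g/cm³.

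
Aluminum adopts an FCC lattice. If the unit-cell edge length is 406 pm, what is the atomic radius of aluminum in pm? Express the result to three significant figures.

In an FCC lattice, atoms touch along the face diagonal, so √2·a = 4r.
r = √2·a/4 = 1.4142 × 406 / 4 = 144 pm.

144 pm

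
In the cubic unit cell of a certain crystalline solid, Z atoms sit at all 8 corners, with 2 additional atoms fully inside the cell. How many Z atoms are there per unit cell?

Corner atoms are shared by 8 cells (1/8 each), interior atoms are unshared.
Net atoms = 8 × 1/8 + 2 = 1 + 2 = 3.

3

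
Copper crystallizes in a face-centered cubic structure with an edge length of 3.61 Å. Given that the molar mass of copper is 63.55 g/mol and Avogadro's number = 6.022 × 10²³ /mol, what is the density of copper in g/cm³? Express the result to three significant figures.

An FCC unit cell contains Z = 4 atoms.
Cell volume: a³ = (3.61 Å)³ = (3.610 × 10^-8 cm)³ = 4.705 × 10^-23 cm³.
ρ = Z·M/(N_A·a³) = 4 × 63.55 / (6.022 × 10²³ × 4.705 × 10^-23) = 8.972 g/cm³.

8.97 g/cm³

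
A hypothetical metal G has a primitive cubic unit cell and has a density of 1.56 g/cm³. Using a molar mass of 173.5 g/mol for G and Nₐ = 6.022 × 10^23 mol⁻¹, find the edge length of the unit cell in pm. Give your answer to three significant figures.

With Z = 1 atom per simple cubic cell, a³ = Z·M/(N_A·ρ) = 1 × 173.5 / (6.022 × 10²³ × 1.560 g/cm³) = 1.847 × 10^-22 cm³.
a = (1.847 × 10^-22)^(1/3) = 5.695 × 10^-8 cm = 569 pm.

569 pm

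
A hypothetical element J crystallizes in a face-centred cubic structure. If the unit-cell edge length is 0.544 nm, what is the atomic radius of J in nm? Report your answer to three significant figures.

0.192 nm

In an FCC lattice, atoms touch along the face diagonal, so √2·a = 4r.
r = √2·a/4 = 1.4142 × 0.544 / 4 = 0.192 nm.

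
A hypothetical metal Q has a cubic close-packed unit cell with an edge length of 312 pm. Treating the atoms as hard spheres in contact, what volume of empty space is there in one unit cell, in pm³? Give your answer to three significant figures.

7.88 × 10^6 pm³

In an FCC lattice atoms touch along the face diagonal, so √2·a = 4r, so r = 0.3536a = 110.3 pm.
V_cell = a³ = 3.037 × 10^7 pm³; V_atoms = 4 × (4/3)πr³ = 2.249 × 10^7 pm³.
Empty space = 3.037 × 10^7 − 2.249 × 10^7 = 7.88 × 10^6 pm³.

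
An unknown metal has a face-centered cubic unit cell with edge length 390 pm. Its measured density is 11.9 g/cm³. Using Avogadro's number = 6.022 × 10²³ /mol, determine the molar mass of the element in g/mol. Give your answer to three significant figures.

An FCC cell has Z = 4 atoms; a = 3.900 × 10^-8 cm.
M = ρ·N_A·a³/Z = 11.9 × 6.022 × 10²³ × 5.932 × 10^-23 / 4 = 106 g/mol.

106 g/mol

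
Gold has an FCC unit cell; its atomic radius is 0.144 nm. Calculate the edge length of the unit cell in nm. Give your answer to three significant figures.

0.407 nm

In an FCC lattice, atoms touch along the face diagonal, so √2·a = 4r.
a = 4r/√2 = 4 × 0.144 / 1.4142 = 0.407 nm.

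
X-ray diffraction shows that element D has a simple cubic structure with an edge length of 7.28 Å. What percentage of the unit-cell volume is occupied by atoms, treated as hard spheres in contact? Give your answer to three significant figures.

52.4%

In a simple cubic lattice atoms touch along the cell edge, so a = 2r, so r = 0.5000a = 3.640 Å.
Packing fraction = Z·(4/3)πr³ / a³ = 1 × (4/3)π × (3.640)³ / (7.28)³ = 0.5236 = 52.4%.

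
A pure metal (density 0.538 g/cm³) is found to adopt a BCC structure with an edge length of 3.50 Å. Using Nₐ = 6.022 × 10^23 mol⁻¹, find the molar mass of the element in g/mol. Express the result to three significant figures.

6.95 g/mol

A BCC cell has Z = 2 atoms; a = 3.500 × 10^-8 cm.
M = ρ·N_A·a³/Z = 0.538 × 6.022 × 10²³ × 4.288 × 10^-23 / 2 = 6.95 g/mol.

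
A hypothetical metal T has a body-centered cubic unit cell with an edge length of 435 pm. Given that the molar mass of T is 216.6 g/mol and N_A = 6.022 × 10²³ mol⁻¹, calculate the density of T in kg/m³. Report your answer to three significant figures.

A BCC unit cell contains Z = 2 atoms.
Cell volume: a³ = (435 pm)³ = (4.350 × 10^-8 cm)³ = 8.231 × 10^-23 cm³.
ρ = Z·M/(N_A·a³) = 2 × 216.6 / (6.022 × 10²³ × 8.231 × 10^-23) = 8.739 g/cm³ = 8740 kg/m³.

8740 kg/m³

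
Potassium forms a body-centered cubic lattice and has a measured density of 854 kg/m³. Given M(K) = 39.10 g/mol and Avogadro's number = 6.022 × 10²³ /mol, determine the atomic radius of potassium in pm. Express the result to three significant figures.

231 pm

For a BCC cell (Z = 2), a³ = Z·M/(N_A·ρ) = 2 × 39.10 / (6.022 × 10²³ × 0.8540) = 1.521 × 10^-22 cm³, so a = 5.337 × 10^-8 cm = 533.7 pm.
Atoms touch along the body diagonal, so √3·a = 4r, so r = 0.4330 × a = 231 pm.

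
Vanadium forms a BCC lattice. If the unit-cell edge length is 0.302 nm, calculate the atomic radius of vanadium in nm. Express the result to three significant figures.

In a BCC lattice, atoms touch along the body diagonal, so √3·a = 4r.
r = √3·a/4 = 1.7321 × 0.302 / 4 = 0.131 nm.

0.131 nm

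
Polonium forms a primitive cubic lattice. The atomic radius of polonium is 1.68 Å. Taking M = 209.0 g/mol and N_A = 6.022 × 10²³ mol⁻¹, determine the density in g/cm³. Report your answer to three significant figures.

9.15 g/cm³

In a simple cubic lattice, atoms touch along the cell edge, so a = 2r, giving a = 3.360 Å = 3.360 × 10^-8 cm.
With Z = 1, ρ = Z·M/(N_A·a³) = 1 × 209.0 / (6.022 × 10²³ × 3.793 × 10^-23) = 9.149 g/cm³.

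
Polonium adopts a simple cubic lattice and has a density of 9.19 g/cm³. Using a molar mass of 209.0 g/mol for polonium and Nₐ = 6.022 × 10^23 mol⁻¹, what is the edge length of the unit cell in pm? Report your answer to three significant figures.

336 pm

With Z = 1 atom per simple cubic cell, a³ = Z·M/(N_A·ρ) = 1 × 209.0 / (6.022 × 10²³ × 9.190 g/cm³) = 3.777 × 10^-23 cm³.
a = (3.777 × 10^-23)^(1/3) = 3.355 × 10^-8 cm = 336 pm.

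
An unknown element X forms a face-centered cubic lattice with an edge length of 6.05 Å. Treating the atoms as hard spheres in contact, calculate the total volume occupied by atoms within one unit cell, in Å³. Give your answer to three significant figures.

164 Å³

In an FCC lattice atoms touch along the face diagonal, so √2·a = 4r, so r = 0.3536a = 2.139 Å.
V_atoms = Z × (4/3)πr³ = 4 × (4/3)π × (2.139)³ = 164 Å³.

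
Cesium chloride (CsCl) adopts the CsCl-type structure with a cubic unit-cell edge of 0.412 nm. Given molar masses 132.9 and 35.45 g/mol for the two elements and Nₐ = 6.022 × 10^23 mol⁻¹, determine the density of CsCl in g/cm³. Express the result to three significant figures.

4.00 g/cm³

The CsCl-type structure contains Z = 1 formula unit per cell; M(CsCl) = 132.9 + 35.45 = 168.35 g/mol.
a³ = (4.120 × 10^-8 cm)³ = 6.993 × 10^-23 cm³.
ρ = 1 × 168.35 / (6.022 × 10²³ × 6.993 × 10^-23) = 3.997 g/cm³.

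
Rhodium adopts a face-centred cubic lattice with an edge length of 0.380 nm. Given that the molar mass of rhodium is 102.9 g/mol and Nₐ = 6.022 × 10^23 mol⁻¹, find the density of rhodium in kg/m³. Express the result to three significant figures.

An FCC unit cell contains Z = 4 atoms.
Cell volume: a³ = (0.380 nm)³ = (3.800 × 10^-8 cm)³ = 5.487 × 10^-23 cm³.
ρ = Z·M/(N_A·a³) = 4 × 102.9 / (6.022 × 10²³ × 5.487 × 10^-23) = 12.46 g/cm³ = 12500 kg/m³.

12500 kg/m³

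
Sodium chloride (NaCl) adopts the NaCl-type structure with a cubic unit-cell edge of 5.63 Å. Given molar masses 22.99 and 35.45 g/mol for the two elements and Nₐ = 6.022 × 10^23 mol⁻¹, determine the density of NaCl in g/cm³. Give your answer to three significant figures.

The NaCl-type structure contains Z = 4 formula units per cell; M(NaCl) = 22.99 + 35.45 = 58.44 g/mol.
a³ = (5.630 × 10^-8 cm)³ = 1.785 × 10^-22 cm³.
ρ = 4 × 58.44 / (6.022 × 10²³ × 1.785 × 10^-22) = 2.175 g/cm³.

2.18 g/cm³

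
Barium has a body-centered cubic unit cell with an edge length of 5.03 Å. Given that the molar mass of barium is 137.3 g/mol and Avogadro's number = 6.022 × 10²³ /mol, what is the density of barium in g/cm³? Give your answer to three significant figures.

A BCC unit cell contains Z = 2 atoms.
Cell volume: a³ = (5.03 Å)³ = (5.030 × 10^-8 cm)³ = 1.273 × 10^-22 cm³.
ρ = Z·M/(N_A·a³) = 2 × 137.3 / (6.022 × 10²³ × 1.273 × 10^-22) = 3.583 g/cm³.

3.58 g/cm³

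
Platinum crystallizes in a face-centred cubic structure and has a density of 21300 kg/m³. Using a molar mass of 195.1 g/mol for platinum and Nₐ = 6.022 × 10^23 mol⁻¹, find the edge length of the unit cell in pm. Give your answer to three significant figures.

With Z = 4 atoms per FCC cell, a³ = Z·M/(N_A·ρ) = 4 × 195.1 / (6.022 × 10²³ × 21.30 g/cm³) = 6.084 × 10^-23 cm³.
a = (6.084 × 10^-23)^(1/3) = 3.933 × 10^-8 cm = 393 pm.

393 pm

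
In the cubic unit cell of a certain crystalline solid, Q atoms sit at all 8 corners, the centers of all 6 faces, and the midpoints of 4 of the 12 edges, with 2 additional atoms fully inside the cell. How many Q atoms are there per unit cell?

Corner atoms are shared by 8 cells (1/8 each), face atoms by 2 (1/2 each), edge atoms by 4 (1/4 each), interior atoms are unshared.
Net atoms = 8 × 1/8 + 6 × 1/2 + 4 × 1/4 + 2 = 1 + 3 + 1 + 2 = 7.

7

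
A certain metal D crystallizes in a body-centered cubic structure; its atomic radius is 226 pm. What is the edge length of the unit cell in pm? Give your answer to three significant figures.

In a BCC lattice, atoms touch along the body diagonal, so √3·a = 4r.
a = 4r/√3 = 4 × 226 / 1.7321 = 522 pm.

522 pm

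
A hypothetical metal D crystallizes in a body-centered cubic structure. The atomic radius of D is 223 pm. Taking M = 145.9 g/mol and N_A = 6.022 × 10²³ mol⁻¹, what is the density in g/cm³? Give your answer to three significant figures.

In a BCC lattice, atoms touch along the body diagonal, so √3·a = 4r, giving a = 515.0 pm = 5.150 × 10^-8 cm.
With Z = 2, ρ = Z·M/(N_A·a³) = 2 × 145.9 / (6.022 × 10²³ × 1.366 × 10^-22) = 3.548 g/cm³.

3.55 g/cm³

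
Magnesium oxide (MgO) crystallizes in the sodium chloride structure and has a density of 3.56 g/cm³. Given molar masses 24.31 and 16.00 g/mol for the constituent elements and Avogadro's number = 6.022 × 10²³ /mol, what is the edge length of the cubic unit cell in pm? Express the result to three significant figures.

M(MgO) = 40.31 g/mol; Z = 4 formula units per cell.
a³ = Z·M/(N_A·ρ) = 4 × 40.31 / (6.022 × 10²³ × 3.56) = 7.521 × 10^-23 cm³, so a = 4.221 × 10^-8 cm = 422 pm.

422 pm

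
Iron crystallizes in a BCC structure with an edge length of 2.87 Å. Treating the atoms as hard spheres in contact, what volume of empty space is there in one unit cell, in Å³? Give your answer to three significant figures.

In a BCC lattice atoms touch along the body diagonal, so √3·a = 4r, so r = 0.4330a = 1.243 Å.
V_cell = a³ = 23.64 Å³; V_atoms = 2 × (4/3)πr³ = 16.08 Å³.
Empty space = 23.64 − 16.08 = 7.56 Å³.

7.56 Å³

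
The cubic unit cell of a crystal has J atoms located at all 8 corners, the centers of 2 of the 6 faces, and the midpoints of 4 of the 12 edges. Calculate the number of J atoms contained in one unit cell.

Corner atoms are shared by 8 cells (1/8 each), face atoms by 2 (1/2 each), edge atoms by 4 (1/4 each).
Net atoms = 8 × 1/8 + 2 × 1/2 + 4 × 1/4 = 1 + 1 + 1 = 3.

3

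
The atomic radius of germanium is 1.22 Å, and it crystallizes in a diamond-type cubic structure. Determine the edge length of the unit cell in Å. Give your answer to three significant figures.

5.63 Å

In a diamond cubic lattice, nearest neighbors lie along the body diagonal with √3·a = 8r.
a = 8r/√3 = 8 × 1.22 / 1.7321 = 5.63 Å.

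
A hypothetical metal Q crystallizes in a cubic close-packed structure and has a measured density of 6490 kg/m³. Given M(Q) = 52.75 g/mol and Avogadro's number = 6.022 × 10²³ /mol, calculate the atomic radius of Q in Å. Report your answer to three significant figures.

For an FCC cell (Z = 4), a³ = Z·M/(N_A·ρ) = 4 × 52.75 / (6.022 × 10²³ × 6.490) = 5.399 × 10^-23 cm³, so a = 3.779 × 10^-8 cm = 3.779 Å.
Atoms touch along the face diagonal, so √2·a = 4r, so r = 0.3536 × a = 1.34 Å.

1.34 Å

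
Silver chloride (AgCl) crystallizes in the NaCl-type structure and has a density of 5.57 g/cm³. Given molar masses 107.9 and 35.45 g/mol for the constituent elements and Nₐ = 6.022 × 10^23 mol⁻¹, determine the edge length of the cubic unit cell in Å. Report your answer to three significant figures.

5.55 Å

M(AgCl) = 143.35 g/mol; Z = 4 formula units per cell.
a³ = Z·M/(N_A·ρ) = 4 × 143.35 / (6.022 × 10²³ × 5.57) = 1.709 × 10^-22 cm³, so a = 5.550 × 10^-8 cm = 5.55 Å.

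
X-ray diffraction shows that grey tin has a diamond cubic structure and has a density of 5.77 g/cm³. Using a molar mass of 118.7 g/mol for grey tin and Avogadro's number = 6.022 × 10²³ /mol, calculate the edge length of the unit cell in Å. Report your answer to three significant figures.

With Z = 8 atoms per diamond cubic cell, a³ = Z·M/(N_A·ρ) = 8 × 118.7 / (6.022 × 10²³ × 5.770 g/cm³) = 2.733 × 10^-22 cm³.
a = (2.733 × 10^-22)^(1/3) = 6.489 × 10^-8 cm = 6.49 Å.

6.49 Å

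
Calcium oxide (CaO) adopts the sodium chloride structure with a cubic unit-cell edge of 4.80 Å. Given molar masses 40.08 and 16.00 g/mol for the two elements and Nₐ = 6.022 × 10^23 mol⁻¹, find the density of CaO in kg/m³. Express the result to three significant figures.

3370 kg/m³

The sodium chloride structure contains Z = 4 formula units per cell; M(CaO) = 40.08 + 16.00 = 56.08 g/mol.
a³ = (4.800 × 10^-8 cm)³ = 1.106 × 10^-22 cm³.
ρ = 4 × 56.08 / (6.022 × 10²³ × 1.106 × 10^-22) = 3.368 g/cm³ = 3370 kg/m³.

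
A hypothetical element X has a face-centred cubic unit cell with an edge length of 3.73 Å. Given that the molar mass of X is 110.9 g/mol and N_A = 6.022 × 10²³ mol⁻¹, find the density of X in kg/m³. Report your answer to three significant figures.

14200 kg/m³

An FCC unit cell contains Z = 4 atoms.
Cell volume: a³ = (3.73 Å)³ = (3.730 × 10^-8 cm)³ = 5.190 × 10^-23 cm³.
ρ = Z·M/(N_A·a³) = 4 × 110.9 / (6.022 × 10²³ × 5.190 × 10^-23) = 14.19 g/cm³ = 14200 kg/m³.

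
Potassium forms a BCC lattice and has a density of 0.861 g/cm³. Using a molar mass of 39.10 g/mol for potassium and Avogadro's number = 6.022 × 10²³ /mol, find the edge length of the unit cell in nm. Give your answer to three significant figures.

With Z = 2 atoms per BCC cell, a³ = Z·M/(N_A·ρ) = 2 × 39.10 / (6.022 × 10²³ × 0.8610 g/cm³) = 1.508 × 10^-22 cm³.
a = (1.508 × 10^-22)^(1/3) = 5.323 × 10^-8 cm = 0.532 nm.

0.532 nm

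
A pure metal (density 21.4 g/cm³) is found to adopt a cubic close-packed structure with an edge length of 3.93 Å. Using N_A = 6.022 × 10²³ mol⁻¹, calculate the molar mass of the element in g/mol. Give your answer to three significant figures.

An FCC cell has Z = 4 atoms; a = 3.930 × 10^-8 cm.
M = ρ·N_A·a³/Z = 21.4 × 6.022 × 10²³ × 6.070 × 10^-23 / 4 = 196 g/mol.

196 g/mol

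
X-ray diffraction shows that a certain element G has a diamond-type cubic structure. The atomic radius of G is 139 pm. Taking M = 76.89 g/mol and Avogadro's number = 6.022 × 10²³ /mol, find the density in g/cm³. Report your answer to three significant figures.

3.86 g/cm³

In a diamond cubic lattice, nearest neighbors lie along the body diagonal with √3·a = 8r, giving a = 642.0 pm = 6.420 × 10^-8 cm.
With Z = 8, ρ = Z·M/(N_A·a³) = 8 × 76.89 / (6.022 × 10²³ × 2.646 × 10^-22) = 3.860 g/cm³.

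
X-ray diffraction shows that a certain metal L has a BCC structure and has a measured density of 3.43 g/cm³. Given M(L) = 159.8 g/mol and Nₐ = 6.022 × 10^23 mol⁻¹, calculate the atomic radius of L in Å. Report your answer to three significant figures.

For a BCC cell (Z = 2), a³ = Z·M/(N_A·ρ) = 2 × 159.8 / (6.022 × 10²³ × 3.430) = 1.547 × 10^-22 cm³, so a = 5.369 × 10^-8 cm = 5.369 Å.
Atoms touch along the body diagonal, so √3·a = 4r, so r = 0.4330 × a = 2.32 Å.

2.32 Å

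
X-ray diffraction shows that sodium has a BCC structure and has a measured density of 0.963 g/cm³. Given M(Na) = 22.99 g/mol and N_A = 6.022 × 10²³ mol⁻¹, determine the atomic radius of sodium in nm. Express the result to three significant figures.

For a BCC cell (Z = 2), a³ = Z·M/(N_A·ρ) = 2 × 22.99 / (6.022 × 10²³ × 0.9630) = 7.929 × 10^-23 cm³, so a = 4.296 × 10^-8 cm = 0.4296 nm.
Atoms touch along the body diagonal, so √3·a = 4r, so r = 0.4330 × a = 0.186 nm.

0.186 nm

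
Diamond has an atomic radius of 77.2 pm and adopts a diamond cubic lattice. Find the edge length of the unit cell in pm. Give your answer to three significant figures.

357 pm

In a diamond cubic lattice, nearest neighbors lie along the body diagonal with √3·a = 8r.
a = 8r/√3 = 8 × 77.2 / 1.7321 = 357 pm.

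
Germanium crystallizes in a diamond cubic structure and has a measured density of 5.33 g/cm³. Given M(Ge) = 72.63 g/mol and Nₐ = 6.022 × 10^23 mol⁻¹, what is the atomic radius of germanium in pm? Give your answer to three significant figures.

122 pm

For a diamond cubic cell (Z = 8), a³ = Z·M/(N_A·ρ) = 8 × 72.63 / (6.022 × 10²³ × 5.330) = 1.810 × 10^-22 cm³, so a = 5.657 × 10^-8 cm = 565.7 pm.
Nearest neighbors lie along the body diagonal with √3·a = 8r, so r = 0.2165 × a = 122 pm.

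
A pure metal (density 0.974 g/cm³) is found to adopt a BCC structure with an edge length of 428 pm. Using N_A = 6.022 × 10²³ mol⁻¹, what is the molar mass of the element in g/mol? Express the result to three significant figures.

A BCC cell has Z = 2 atoms; a = 4.280 × 10^-8 cm.
M = ρ·N_A·a³/Z = 0.974 × 6.022 × 10²³ × 7.840 × 10^-23 / 2 = 23.0 g/mol.

23.0 g/mol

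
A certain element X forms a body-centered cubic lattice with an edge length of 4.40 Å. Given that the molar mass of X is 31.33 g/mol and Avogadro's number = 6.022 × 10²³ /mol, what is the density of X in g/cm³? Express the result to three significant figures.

1.22 g/cm³

A BCC unit cell contains Z = 2 atoms.
Cell volume: a³ = (4.40 Å)³ = (4.400 × 10^-8 cm)³ = 8.518 × 10^-23 cm³.
ρ = Z·M/(N_A·a³) = 2 × 31.33 / (6.022 × 10²³ × 8.518 × 10^-23) = 1.221 g/cm³.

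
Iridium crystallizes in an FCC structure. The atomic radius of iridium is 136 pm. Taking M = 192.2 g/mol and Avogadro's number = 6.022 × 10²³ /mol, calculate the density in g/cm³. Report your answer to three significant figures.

22.4 g/cm³

In an FCC lattice, atoms touch along the face diagonal, so √2·a = 4r, giving a = 384.7 pm = 3.847 × 10^-8 cm.
With Z = 4, ρ = Z·M/(N_A·a³) = 4 × 192.2 / (6.022 × 10²³ × 5.692 × 10^-23) = 22.43 g/cm³.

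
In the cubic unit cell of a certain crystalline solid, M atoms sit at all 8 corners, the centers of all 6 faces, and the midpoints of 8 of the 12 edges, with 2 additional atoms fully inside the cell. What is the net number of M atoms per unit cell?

Corner atoms are shared by 8 cells (1/8 each), face atoms by 2 (1/2 each), edge atoms by 4 (1/4 each), interior atoms are unshared.
Net atoms = 8 × 1/8 + 6 × 1/2 + 8 × 1/4 + 2 = 1 + 3 + 2 + 2 = 8.

8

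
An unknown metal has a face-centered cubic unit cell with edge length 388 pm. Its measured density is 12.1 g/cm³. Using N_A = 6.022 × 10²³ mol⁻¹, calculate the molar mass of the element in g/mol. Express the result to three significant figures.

An FCC cell has Z = 4 atoms; a = 3.880 × 10^-8 cm.
M = ρ·N_A·a³/Z = 12.1 × 6.022 × 10²³ × 5.841 × 10^-23 / 4 = 106 g/mol.

106 g/mol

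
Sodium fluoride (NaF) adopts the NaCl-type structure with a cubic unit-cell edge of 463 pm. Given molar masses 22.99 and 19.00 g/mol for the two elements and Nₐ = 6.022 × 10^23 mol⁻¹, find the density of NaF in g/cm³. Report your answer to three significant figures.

The NaCl-type structure contains Z = 4 formula units per cell; M(NaF) = 22.99 + 19.00 = 41.99 g/mol.
a³ = (4.630 × 10^-8 cm)³ = 9.925 × 10^-23 cm³.
ρ = 4 × 41.99 / (6.022 × 10²³ × 9.925 × 10^-23) = 2.810 g/cm³.

2.81 g/cm³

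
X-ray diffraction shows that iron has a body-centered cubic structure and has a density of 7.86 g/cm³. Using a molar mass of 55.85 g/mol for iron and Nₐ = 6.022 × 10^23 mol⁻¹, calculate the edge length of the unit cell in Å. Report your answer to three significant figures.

2.87 Å

With Z = 2 atoms per BCC cell, a³ = Z·M/(N_A·ρ) = 2 × 55.85 / (6.022 × 10²³ × 7.860 g/cm³) = 2.360 × 10^-23 cm³.
a = (2.360 × 10^-23)^(1/3) = 2.868 × 10^-8 cm = 2.87 Å.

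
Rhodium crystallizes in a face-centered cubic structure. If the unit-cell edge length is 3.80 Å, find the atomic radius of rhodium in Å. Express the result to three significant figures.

In an FCC lattice, atoms touch along the face diagonal, so √2·a = 4r.
r = √2·a/4 = 1.4142 × 3.80 / 4 = 1.34 Å.

1.34 Å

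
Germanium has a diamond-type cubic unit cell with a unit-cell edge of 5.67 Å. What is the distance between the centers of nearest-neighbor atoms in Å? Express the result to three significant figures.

2.46 Å

In a diamond cubic structure, nearest neighbors lie along the body diagonal with √3·a = 8r; the nearest-neighbor distance equals 2r = 0.4330·a.
d = 0.4330 × 5.67 = 2.46 Å.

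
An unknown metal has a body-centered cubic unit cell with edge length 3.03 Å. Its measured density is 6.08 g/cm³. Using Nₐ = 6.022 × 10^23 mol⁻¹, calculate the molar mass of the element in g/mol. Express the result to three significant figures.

50.9 g/mol

A BCC cell has Z = 2 atoms; a = 3.030 × 10^-8 cm.
M = ρ·N_A·a³/Z = 6.08 × 6.022 × 10²³ × 2.782 × 10^-23 / 2 = 50.9 g/mol.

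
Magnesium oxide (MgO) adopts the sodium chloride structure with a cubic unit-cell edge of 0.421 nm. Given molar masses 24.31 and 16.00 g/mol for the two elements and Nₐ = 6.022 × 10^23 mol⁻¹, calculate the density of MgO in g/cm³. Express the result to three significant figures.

The sodium chloride structure contains Z = 4 formula units per cell; M(MgO) = 24.31 + 16.00 = 40.31 g/mol.
a³ = (4.210 × 10^-8 cm)³ = 7.462 × 10^-23 cm³.
ρ = 4 × 40.31 / (6.022 × 10²³ × 7.462 × 10^-23) = 3.588 g/cm³.

3.59 g/cm³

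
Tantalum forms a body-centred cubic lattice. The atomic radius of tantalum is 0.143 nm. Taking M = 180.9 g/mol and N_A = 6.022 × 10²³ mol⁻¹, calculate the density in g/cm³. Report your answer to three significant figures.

16.7 g/cm³

In a BCC lattice, atoms touch along the body diagonal, so √3·a = 4r, giving a = 0.3302 nm = 3.302 × 10^-8 cm.
With Z = 2, ρ = Z·M/(N_A·a³) = 2 × 180.9 / (6.022 × 10²³ × 3.602 × 10^-23) = 16.68 g/cm³.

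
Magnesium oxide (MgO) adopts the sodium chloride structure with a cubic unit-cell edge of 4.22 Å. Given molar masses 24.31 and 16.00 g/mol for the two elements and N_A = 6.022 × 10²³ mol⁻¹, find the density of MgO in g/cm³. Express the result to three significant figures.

3.56 g/cm³

The sodium chloride structure contains Z = 4 formula units per cell; M(MgO) = 24.31 + 16.00 = 40.31 g/mol.
a³ = (4.220 × 10^-8 cm)³ = 7.515 × 10^-23 cm³.
ρ = 4 × 40.31 / (6.022 × 10²³ × 7.515 × 10^-23) = 3.563 g/cm³.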